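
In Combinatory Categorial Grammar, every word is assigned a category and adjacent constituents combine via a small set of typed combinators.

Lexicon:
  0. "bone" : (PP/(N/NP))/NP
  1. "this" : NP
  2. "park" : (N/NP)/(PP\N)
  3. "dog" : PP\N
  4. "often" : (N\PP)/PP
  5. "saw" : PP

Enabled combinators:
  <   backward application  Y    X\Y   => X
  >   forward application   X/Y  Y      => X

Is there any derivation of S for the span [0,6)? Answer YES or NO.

NO

(PP/(N/NP))/NP NP (N/NP)/(PP\N) PP\N (N\PP)/PP PP
CKY chart[0,6] = {N}; S ∉ chart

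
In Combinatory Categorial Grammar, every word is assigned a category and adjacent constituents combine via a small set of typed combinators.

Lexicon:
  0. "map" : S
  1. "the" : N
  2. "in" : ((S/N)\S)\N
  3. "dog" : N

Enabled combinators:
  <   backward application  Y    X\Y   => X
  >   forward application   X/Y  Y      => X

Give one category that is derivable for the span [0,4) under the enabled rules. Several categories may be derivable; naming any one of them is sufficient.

[0,4] S   >
  [0,3] S/N   <
    [0,1] "map" : S
    [1,3] (S/N)\S   <
      [1,2] "the" : N
      [2,3] "in" : ((S/N)\S)\N
  [3,4] "dog" : N

S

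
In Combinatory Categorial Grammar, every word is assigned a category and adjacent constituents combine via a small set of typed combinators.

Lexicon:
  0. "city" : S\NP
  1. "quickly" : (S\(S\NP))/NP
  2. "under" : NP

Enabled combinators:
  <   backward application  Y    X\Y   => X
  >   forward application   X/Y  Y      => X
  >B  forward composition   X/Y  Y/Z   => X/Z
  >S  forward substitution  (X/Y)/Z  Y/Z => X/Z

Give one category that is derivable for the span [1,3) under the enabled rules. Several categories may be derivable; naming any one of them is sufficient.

[0,3] S   <
  [0,1] "city" : S\NP
  [1,3] S\(S\NP)   >
    [1,2] "quickly" : (S\(S\NP))/NP
    [2,3] "under" : NP

S\(S\NP)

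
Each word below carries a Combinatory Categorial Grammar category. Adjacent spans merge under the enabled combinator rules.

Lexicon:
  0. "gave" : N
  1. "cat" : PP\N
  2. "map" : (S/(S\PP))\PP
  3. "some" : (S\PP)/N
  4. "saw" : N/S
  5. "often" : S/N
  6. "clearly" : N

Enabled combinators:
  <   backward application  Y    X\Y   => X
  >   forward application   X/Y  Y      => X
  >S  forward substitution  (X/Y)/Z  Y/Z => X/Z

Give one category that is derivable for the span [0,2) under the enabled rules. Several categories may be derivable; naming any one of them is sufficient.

[0,7] S   >
  [0,3] S/(S\PP)   <
    [0,2] PP   <
      [0,1] "gave" : N
      [1,2] "cat" : PP\N
    [2,3] "map" : (S/(S\PP))\PP
  [3,7] S\PP   >
    [3,4] "some" : (S\PP)/N
    [4,7] N   >
      [4,5] "saw" : N/S
      [5,7] S   >
        [5,6] "often" : S/N
        [6,7] "clearly" : N

PP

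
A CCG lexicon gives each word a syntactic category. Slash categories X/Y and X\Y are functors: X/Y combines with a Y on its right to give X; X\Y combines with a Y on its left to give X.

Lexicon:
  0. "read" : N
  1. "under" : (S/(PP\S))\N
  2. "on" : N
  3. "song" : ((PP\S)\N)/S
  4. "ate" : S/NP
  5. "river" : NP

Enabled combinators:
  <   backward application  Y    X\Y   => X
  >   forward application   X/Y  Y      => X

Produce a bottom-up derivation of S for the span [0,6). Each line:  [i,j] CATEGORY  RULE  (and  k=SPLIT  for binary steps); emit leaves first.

[0,1] N  lex  "read"
[1,2] (S/(PP\S))\N  lex  "under"
[0,2] S/(PP\S)  <  k=1
[2,3] N  lex  "on"
[3,4] ((PP\S)\N)/S  lex  "song"
[4,5] S/NP  lex  "ate"
[5,6] NP  lex  "river"
[4,6] S  >  k=5
[3,6] (PP\S)\N  >  k=4
[2,6] PP\S  <  k=3
[0,6] S  >  k=2

[0,6] S   >
  [0,2] S/(PP\S)   <
    [0,1] "read" : N
    [1,2] "under" : (S/(PP\S))\N
  [2,6] PP\S   <
    [2,3] "on" : N
    [3,6] (PP\S)\N   >
      [3,4] "song" : ((PP\S)\N)/S
      [4,6] S   >
        [4,5] "ate" : S/NP
        [5,6] "river" : NP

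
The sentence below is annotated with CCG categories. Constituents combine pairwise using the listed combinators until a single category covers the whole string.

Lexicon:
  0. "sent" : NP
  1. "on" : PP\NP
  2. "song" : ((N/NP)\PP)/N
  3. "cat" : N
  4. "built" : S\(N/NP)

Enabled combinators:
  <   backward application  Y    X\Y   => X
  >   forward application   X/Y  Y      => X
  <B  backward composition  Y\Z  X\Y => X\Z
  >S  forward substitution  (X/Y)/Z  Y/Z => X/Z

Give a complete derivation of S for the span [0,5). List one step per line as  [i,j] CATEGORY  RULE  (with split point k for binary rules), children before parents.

[0,5] S   <
  [0,2] PP   <
    [0,1] "sent" : NP
    [1,2] "on" : PP\NP
  [2,5] S\PP   <B
    [2,4] (N/NP)\PP   >
      [2,3] "song" : ((N/NP)\PP)/N
      [3,4] "cat" : N
    [4,5] "built" : S\(N/NP)

[0,1] NP  lex  "sent"
[1,2] PP\NP  lex  "on"
[0,2] PP  <  k=1
[2,3] ((N/NP)\PP)/N  lex  "song"
[3,4] N  lex  "cat"
[2,4] (N/NP)\PP  >  k=3
[4,5] S\(N/NP)  lex  "built"
[2,5] S\PP  <B  k=4
[0,5] S  <  k=2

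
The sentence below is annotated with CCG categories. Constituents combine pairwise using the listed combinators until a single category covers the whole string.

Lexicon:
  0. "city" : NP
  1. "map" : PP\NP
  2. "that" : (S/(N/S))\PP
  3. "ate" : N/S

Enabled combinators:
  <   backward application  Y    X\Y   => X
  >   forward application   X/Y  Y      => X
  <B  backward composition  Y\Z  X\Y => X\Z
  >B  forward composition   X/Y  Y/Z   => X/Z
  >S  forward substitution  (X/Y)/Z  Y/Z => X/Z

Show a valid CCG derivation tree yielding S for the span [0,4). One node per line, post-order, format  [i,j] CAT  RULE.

[0,4] S   >
  [0,3] S/(N/S)   <
    [0,2] PP   <
      [0,1] "city" : NP
      [1,2] "map" : PP\NP
    [2,3] "that" : (S/(N/S))\PP
  [3,4] "ate" : N/S

[0,1] NP  lex  "city"
[1,2] PP\NP  lex  "map"
[0,2] PP  <  k=1
[2,3] (S/(N/S))\PP  lex  "that"
[0,3] S/(N/S)  <  k=2
[3,4] N/S  lex  "ate"
[0,4] S  >  k=3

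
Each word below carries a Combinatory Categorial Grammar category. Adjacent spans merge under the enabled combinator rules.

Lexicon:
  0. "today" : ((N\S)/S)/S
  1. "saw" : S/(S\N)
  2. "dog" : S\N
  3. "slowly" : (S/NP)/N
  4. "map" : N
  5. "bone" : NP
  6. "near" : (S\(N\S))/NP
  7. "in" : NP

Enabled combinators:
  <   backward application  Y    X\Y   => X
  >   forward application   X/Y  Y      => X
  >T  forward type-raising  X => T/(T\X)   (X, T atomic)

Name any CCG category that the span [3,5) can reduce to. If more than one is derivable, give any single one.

[0,8] S   <
  [0,6] N\S   >
    [0,3] (N\S)/S   >
      [0,1] "today" : ((N\S)/S)/S
      [1,3] S   >
        [1,2] "saw" : S/(S\N)
        [2,3] "dog" : S\N
    [3,6] S   >
      [3,5] S/NP   >
        [3,4] "slowly" : (S/NP)/N
        [4,5] "map" : N
      [5,6] "bone" : NP
  [6,8] S\(N\S)   >
    [6,7] "near" : (S\(N\S))/NP
    [7,8] "in" : NP

S/NP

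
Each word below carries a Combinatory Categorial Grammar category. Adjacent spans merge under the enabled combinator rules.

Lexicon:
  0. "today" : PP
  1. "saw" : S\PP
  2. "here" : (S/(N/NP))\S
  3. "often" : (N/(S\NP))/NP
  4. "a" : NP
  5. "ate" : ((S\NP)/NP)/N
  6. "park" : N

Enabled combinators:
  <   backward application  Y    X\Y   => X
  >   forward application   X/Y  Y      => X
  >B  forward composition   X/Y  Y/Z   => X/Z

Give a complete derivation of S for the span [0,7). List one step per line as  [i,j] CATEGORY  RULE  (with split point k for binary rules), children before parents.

[0,7] S   >
  [0,3] S/(N/NP)   <
    [0,2] S   <
      [0,1] "today" : PP
      [1,2] "saw" : S\PP
    [2,3] "here" : (S/(N/NP))\S
  [3,7] N/NP   >B
    [3,5] N/(S\NP)   >
      [3,4] "often" : (N/(S\NP))/NP
      [4,5] "a" : NP
    [5,7] (S\NP)/NP   >
      [5,6] "ate" : ((S\NP)/NP)/N
      [6,7] "park" : N

[0,1] PP  lex  "today"
[1,2] S\PP  lex  "saw"
[0,2] S  <  k=1
[2,3] (S/(N/NP))\S  lex  "here"
[0,3] S/(N/NP)  <  k=2
[3,4] (N/(S\NP))/NP  lex  "often"
[4,5] NP  lex  "a"
[3,5] N/(S\NP)  >  k=4
[5,6] ((S\NP)/NP)/N  lex  "ate"
[6,7] N  lex  "park"
[5,7] (S\NP)/NP  >  k=6
[3,7] N/NP  >B  k=5
[0,7] S  >  k=3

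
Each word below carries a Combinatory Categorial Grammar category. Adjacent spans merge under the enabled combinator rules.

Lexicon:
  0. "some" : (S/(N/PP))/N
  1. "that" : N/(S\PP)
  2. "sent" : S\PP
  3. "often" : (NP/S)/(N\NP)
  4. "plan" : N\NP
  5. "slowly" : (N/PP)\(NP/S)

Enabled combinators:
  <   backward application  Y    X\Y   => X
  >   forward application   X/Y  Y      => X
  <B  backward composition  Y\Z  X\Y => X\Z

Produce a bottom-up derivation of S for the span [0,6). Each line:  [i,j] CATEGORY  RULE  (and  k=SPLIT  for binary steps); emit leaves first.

[0,6] S   >
  [0,3] S/(N/PP)   >
    [0,1] "some" : (S/(N/PP))/N
    [1,3] N   >
      [1,2] "that" : N/(S\PP)
      [2,3] "sent" : S\PP
  [3,6] N/PP   <
    [3,5] NP/S   >
      [3,4] "often" : (NP/S)/(N\NP)
      [4,5] "plan" : N\NP
    [5,6] "slowly" : (N/PP)\(NP/S)

[0,1] (S/(N/PP))/N  lex  "some"
[1,2] N/(S\PP)  lex  "that"
[2,3] S\PP  lex  "sent"
[1,3] N  >  k=2
[0,3] S/(N/PP)  >  k=1
[3,4] (NP/S)/(N\NP)  lex  "often"
[4,5] N\NP  lex  "plan"
[3,5] NP/S  >  k=4
[5,6] (N/PP)\(NP/S)  lex  "slowly"
[3,6] N/PP  <  k=5
[0,6] S  >  k=3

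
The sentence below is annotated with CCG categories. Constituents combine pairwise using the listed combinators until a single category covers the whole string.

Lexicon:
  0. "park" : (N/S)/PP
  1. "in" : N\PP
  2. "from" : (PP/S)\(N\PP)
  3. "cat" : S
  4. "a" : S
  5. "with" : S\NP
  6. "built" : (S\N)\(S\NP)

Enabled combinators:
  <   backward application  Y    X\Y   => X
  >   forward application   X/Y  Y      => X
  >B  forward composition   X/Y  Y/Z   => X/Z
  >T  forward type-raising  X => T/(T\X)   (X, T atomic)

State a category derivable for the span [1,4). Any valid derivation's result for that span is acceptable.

[0,7] S   <
  [0,5] N   >
    [0,4] N/S   >
      [0,1] "park" : (N/S)/PP
      [1,4] PP   >
        [1,3] PP/S   <
          [1,2] "in" : N\PP
          [2,3] "from" : (PP/S)\(N\PP)
        [3,4] "cat" : S
    [4,5] "a" : S
  [5,7] S\N   <
    [5,6] "with" : S\NP
    [6,7] "built" : (S\N)\(S\NP)

PP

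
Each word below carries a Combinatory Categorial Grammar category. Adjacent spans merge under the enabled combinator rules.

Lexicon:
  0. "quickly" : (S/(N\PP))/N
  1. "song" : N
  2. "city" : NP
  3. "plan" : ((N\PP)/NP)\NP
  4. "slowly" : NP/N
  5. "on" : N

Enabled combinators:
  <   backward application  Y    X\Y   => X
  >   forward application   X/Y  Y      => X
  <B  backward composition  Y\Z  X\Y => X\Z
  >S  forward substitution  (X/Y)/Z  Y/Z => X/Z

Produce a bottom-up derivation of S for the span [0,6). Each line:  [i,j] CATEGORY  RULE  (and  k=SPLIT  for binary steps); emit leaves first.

[0,6] S   >
  [0,2] S/(N\PP)   >
    [0,1] "quickly" : (S/(N\PP))/N
    [1,2] "song" : N
  [2,6] N\PP   >
    [2,4] (N\PP)/NP   <
      [2,3] "city" : NP
      [3,4] "plan" : ((N\PP)/NP)\NP
    [4,6] NP   >
      [4,5] "slowly" : NP/N
      [5,6] "on" : N

[0,1] (S/(N\PP))/N  lex  "quickly"
[1,2] N  lex  "song"
[0,2] S/(N\PP)  >  k=1
[2,3] NP  lex  "city"
[3,4] ((N\PP)/NP)\NP  lex  "plan"
[2,4] (N\PP)/NP  <  k=3
[4,5] NP/N  lex  "slowly"
[5,6] N  lex  "on"
[4,6] NP  >  k=5
[2,6] N\PP  >  k=4
[0,6] S  >  k=2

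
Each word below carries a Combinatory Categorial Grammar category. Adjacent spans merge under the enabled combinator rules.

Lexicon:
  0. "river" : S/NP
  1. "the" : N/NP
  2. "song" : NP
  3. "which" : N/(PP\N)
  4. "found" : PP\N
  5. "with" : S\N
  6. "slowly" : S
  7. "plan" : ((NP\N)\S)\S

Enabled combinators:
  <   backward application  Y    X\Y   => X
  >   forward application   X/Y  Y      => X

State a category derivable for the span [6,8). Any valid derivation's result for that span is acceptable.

[0,8] S   >
  [0,1] "river" : S/NP
  [1,8] NP   <
    [1,3] N   >
      [1,2] "the" : N/NP
      [2,3] "song" : NP
    [3,8] NP\N   <
      [3,6] S   <
        [3,5] N   >
          [3,4] "which" : N/(PP\N)
          [4,5] "found" : PP\N
        [5,6] "with" : S\N
      [6,8] (NP\N)\S   <
        [6,7] "slowly" : S
        [7,8] "plan" : ((NP\N)\S)\S

(NP\N)\S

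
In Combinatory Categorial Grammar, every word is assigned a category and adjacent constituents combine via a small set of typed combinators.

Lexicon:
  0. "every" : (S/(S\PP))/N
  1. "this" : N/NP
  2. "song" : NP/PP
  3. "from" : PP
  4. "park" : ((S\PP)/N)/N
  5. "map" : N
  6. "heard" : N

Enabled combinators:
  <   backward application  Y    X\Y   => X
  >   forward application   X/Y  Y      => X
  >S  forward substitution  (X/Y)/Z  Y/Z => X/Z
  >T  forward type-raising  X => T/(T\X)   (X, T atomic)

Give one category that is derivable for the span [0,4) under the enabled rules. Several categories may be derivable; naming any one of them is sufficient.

S/(S\PP)

[0,7] S   >
  [0,4] S/(S\PP)   >
    [0,1] "every" : (S/(S\PP))/N
    [1,4] N   >
      [1,2] "this" : N/NP
      [2,4] NP   >
        [2,3] "song" : NP/PP
        [3,4] "from" : PP
  [4,7] S\PP   >
    [4,6] (S\PP)/N   >
      [4,5] "park" : ((S\PP)/N)/N
      [5,6] "map" : N
    [6,7] "heard" : N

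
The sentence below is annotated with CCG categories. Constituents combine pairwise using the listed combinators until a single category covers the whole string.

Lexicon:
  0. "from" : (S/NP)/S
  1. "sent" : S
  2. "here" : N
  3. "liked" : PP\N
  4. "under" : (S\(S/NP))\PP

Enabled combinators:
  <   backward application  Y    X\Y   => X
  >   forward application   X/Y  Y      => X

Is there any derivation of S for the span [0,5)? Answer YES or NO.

[0,5] S   <
  [0,2] S/NP   >
    [0,1] "from" : (S/NP)/S
    [1,2] "sent" : S
  [2,5] S\(S/NP)   <
    [2,4] PP   <
      [2,3] "here" : N
      [3,4] "liked" : PP\N
    [4,5] "under" : (S\(S/NP))\PP

YES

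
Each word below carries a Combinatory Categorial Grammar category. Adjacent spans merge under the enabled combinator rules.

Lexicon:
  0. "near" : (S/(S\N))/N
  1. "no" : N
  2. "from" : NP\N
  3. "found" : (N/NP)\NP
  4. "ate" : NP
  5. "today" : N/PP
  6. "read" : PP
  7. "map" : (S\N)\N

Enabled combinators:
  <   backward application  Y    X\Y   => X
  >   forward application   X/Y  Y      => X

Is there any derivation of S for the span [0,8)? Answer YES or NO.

YES

[0,8] S   >
  [0,5] S/(S\N)   >
    [0,1] "near" : (S/(S\N))/N
    [1,5] N   >
      [1,4] N/NP   <
        [1,3] NP   <
          [1,2] "no" : N
          [2,3] "from" : NP\N
        [3,4] "found" : (N/NP)\NP
      [4,5] "ate" : NP
  [5,8] S\N   <
    [5,7] N   >
      [5,6] "today" : N/PP
      [6,7] "read" : PP
    [7,8] "map" : (S\N)\N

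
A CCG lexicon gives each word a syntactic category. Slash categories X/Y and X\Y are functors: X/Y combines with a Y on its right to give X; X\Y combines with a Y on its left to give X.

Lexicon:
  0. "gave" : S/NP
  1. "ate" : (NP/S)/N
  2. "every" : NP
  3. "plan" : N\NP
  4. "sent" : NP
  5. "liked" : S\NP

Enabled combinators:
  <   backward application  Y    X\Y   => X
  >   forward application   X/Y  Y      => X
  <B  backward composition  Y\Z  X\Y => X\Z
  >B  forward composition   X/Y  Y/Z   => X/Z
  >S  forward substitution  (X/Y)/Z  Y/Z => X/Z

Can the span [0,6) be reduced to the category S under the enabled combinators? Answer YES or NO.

YES

[0,6] S   >
  [0,1] "gave" : S/NP
  [1,6] NP   >
    [1,4] NP/S   >
      [1,2] "ate" : (NP/S)/N
      [2,4] N   <
        [2,3] "every" : NP
        [3,4] "plan" : N\NP
    [4,6] S   <
      [4,5] "sent" : NP
      [5,6] "liked" : S\NP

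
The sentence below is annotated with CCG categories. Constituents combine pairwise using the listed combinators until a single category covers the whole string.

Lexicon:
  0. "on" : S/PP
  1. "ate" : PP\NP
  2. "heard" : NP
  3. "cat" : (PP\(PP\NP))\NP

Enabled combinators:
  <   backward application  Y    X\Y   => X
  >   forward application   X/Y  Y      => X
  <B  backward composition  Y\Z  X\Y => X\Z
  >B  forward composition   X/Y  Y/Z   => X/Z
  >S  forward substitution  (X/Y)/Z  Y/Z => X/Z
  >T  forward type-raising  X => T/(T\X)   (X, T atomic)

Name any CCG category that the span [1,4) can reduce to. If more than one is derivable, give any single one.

PP

[0,4] S   >
  [0,1] "on" : S/PP
  [1,4] PP   <
    [1,2] "ate" : PP\NP
    [2,4] PP\(PP\NP)   <
      [2,3] "heard" : NP
      [3,4] "cat" : (PP\(PP\NP))\NP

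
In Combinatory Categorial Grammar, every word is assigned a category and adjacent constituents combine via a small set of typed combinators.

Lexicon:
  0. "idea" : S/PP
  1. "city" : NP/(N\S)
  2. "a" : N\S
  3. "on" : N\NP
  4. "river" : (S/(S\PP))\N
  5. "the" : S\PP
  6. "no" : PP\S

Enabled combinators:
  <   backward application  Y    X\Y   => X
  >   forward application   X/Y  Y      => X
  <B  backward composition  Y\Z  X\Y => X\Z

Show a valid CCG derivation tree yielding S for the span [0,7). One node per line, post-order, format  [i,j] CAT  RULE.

[0,1] S/PP  lex  "idea"
[1,2] NP/(N\S)  lex  "city"
[2,3] N\S  lex  "a"
[1,3] NP  >  k=2
[3,4] N\NP  lex  "on"
[1,4] N  <  k=3
[4,5] (S/(S\PP))\N  lex  "river"
[1,5] S/(S\PP)  <  k=4
[5,6] S\PP  lex  "the"
[1,6] S  >  k=5
[6,7] PP\S  lex  "no"
[1,7] PP  <  k=6
[0,7] S  >  k=1

[0,7] S   >
  [0,1] "idea" : S/PP
  [1,7] PP   <
    [1,6] S   >
      [1,5] S/(S\PP)   <
        [1,4] N   <
          [1,3] NP   >
            [1,2] "city" : NP/(N\S)
            [2,3] "a" : N\S
          [3,4] "on" : N\NP
        [4,5] "river" : (S/(S\PP))\N
      [5,6] "the" : S\PP
    [6,7] "no" : PP\S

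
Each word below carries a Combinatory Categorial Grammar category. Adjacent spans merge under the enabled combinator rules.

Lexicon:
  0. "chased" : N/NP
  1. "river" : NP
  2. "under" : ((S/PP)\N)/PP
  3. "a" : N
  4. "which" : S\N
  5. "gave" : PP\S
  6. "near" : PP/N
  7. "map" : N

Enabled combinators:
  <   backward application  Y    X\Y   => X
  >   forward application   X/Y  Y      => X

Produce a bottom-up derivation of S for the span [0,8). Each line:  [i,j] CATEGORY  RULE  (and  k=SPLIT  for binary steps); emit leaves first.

[0,8] S   >
  [0,6] S/PP   <
    [0,2] N   >
      [0,1] "chased" : N/NP
      [1,2] "river" : NP
    [2,6] (S/PP)\N   >
      [2,3] "under" : ((S/PP)\N)/PP
      [3,6] PP   <
        [3,5] S   <
          [3,4] "a" : N
          [4,5] "which" : S\N
        [5,6] "gave" : PP\S
  [6,8] PP   >
    [6,7] "near" : PP/N
    [7,8] "map" : N

[0,1] N/NP  lex  "chased"
[1,2] NP  lex  "river"
[0,2] N  >  k=1
[2,3] ((S/PP)\N)/PP  lex  "under"
[3,4] N  lex  "a"
[4,5] S\N  lex  "which"
[3,5] S  <  k=4
[5,6] PP\S  lex  "gave"
[3,6] PP  <  k=5
[2,6] (S/PP)\N  >  k=3
[0,6] S/PP  <  k=2
[6,7] PP/N  lex  "near"
[7,8] N  lex  "map"
[6,8] PP  >  k=7
[0,8] S  >  k=6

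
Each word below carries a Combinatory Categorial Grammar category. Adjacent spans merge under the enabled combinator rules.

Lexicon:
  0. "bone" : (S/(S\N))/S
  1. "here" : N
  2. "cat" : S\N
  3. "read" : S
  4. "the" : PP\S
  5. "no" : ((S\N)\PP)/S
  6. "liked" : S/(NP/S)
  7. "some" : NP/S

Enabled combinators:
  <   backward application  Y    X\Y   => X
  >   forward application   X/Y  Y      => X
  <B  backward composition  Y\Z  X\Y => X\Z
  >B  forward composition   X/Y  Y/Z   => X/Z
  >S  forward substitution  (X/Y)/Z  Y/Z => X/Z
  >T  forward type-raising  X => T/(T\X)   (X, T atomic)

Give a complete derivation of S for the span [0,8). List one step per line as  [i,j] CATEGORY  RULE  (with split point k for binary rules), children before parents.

[0,8] S   >
  [0,3] S/(S\N)   >
    [0,1] "bone" : (S/(S\N))/S
    [1,3] S   <
      [1,2] "here" : N
      [2,3] "cat" : S\N
  [3,8] S\N   <
    [3,5] PP   <
      [3,4] "read" : S
      [4,5] "the" : PP\S
    [5,8] (S\N)\PP   >
      [5,6] "no" : ((S\N)\PP)/S
      [6,8] S   >
        [6,7] "liked" : S/(NP/S)
        [7,8] "some" : NP/S

[0,1] (S/(S\N))/S  lex  "bone"
[1,2] N  lex  "here"
[2,3] S\N  lex  "cat"
[1,3] S  <  k=2
[0,3] S/(S\N)  >  k=1
[3,4] S  lex  "read"
[4,5] PP\S  lex  "the"
[3,5] PP  <  k=4
[5,6] ((S\N)\PP)/S  lex  "no"
[6,7] S/(NP/S)  lex  "liked"
[7,8] NP/S  lex  "some"
[6,8] S  >  k=7
[5,8] (S\N)\PP  >  k=6
[3,8] S\N  <  k=5
[0,8] S  >  k=3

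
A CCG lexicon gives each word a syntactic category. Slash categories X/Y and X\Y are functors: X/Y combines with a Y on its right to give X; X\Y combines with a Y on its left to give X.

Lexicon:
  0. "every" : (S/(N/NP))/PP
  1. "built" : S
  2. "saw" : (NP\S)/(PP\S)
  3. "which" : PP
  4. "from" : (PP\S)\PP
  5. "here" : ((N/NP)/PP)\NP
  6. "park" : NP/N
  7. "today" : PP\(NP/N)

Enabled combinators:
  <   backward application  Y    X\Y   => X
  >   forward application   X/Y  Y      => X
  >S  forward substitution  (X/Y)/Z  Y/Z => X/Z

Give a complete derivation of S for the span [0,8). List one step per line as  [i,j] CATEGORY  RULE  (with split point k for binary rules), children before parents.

[0,1] (S/(N/NP))/PP  lex  "every"
[1,2] S  lex  "built"
[2,3] (NP\S)/(PP\S)  lex  "saw"
[3,4] PP  lex  "which"
[4,5] (PP\S)\PP  lex  "from"
[3,5] PP\S  <  k=4
[2,5] NP\S  >  k=3
[1,5] NP  <  k=2
[5,6] ((N/NP)/PP)\NP  lex  "here"
[1,6] (N/NP)/PP  <  k=5
[0,6] S/PP  >S  k=1
[6,7] NP/N  lex  "park"
[7,8] PP\(NP/N)  lex  "today"
[6,8] PP  <  k=7
[0,8] S  >  k=6

[0,8] S   >
  [0,6] S/PP   >S
    [0,1] "every" : (S/(N/NP))/PP
    [1,6] (N/NP)/PP   <
      [1,5] NP   <
        [1,2] "built" : S
        [2,5] NP\S   >
          [2,3] "saw" : (NP\S)/(PP\S)
          [3,5] PP\S   <
            [3,4] "which" : PP
            [4,5] "from" : (PP\S)\PP
      [5,6] "here" : ((N/NP)/PP)\NP
  [6,8] PP   <
    [6,7] "park" : NP/N
    [7,8] "today" : PP\(NP/N)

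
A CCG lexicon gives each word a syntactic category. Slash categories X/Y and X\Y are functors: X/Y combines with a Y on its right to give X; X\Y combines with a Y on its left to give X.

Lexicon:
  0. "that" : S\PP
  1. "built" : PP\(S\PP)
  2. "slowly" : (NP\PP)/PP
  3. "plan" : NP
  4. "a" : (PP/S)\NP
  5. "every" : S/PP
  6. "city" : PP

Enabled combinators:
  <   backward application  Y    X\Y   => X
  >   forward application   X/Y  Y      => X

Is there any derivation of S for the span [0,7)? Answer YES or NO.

S\PP PP\(S\PP) (NP\PP)/PP NP (PP/S)\NP S/PP PP
CKY chart[0,7] = {NP}; S ∉ chart

NO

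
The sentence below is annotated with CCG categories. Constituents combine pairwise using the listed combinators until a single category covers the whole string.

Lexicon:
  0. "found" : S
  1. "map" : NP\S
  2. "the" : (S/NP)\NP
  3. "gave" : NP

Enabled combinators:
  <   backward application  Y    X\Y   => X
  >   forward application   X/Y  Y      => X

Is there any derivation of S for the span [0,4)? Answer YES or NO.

[0,4] S   >
  [0,3] S/NP   <
    [0,2] NP   <
      [0,1] "found" : S
      [1,2] "map" : NP\S
    [2,3] "the" : (S/NP)\NP
  [3,4] "gave" : NP

YES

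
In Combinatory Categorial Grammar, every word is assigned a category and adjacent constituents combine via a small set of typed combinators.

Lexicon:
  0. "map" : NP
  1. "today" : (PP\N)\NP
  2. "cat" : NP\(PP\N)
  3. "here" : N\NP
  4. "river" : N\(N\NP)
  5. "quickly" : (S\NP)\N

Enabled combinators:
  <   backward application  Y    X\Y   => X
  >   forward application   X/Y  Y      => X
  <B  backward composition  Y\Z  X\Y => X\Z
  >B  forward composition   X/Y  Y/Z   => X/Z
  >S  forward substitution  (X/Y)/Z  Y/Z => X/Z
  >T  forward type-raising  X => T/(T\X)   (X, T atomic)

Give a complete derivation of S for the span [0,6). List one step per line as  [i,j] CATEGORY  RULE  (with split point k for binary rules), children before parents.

[0,6] S   <
  [0,3] NP   <
    [0,2] PP\N   <
      [0,1] "map" : NP
      [1,2] "today" : (PP\N)\NP
    [2,3] "cat" : NP\(PP\N)
  [3,6] S\NP   <
    [3,5] N   <
      [3,4] "here" : N\NP
      [4,5] "river" : N\(N\NP)
    [5,6] "quickly" : (S\NP)\N

[0,1] NP  lex  "map"
[1,2] (PP\N)\NP  lex  "today"
[0,2] PP\N  <  k=1
[2,3] NP\(PP\N)  lex  "cat"
[0,3] NP  <  k=2
[3,4] N\NP  lex  "here"
[4,5] N\(N\NP)  lex  "river"
[3,5] N  <  k=4
[5,6] (S\NP)\N  lex  "quickly"
[3,6] S\NP  <  k=5
[0,6] S  <  k=3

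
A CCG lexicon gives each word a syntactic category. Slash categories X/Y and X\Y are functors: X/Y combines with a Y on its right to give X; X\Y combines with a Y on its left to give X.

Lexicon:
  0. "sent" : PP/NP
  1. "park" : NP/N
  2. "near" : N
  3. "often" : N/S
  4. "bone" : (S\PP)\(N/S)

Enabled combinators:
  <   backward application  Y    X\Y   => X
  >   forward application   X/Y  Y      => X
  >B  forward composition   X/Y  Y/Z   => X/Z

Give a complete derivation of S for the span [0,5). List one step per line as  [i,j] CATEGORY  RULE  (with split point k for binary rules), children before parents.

[0,1] PP/NP  lex  "sent"
[1,2] NP/N  lex  "park"
[0,2] PP/N  >B  k=1
[2,3] N  lex  "near"
[0,3] PP  >  k=2
[3,4] N/S  lex  "often"
[4,5] (S\PP)\(N/S)  lex  "bone"
[3,5] S\PP  <  k=4
[0,5] S  <  k=3

[0,5] S   <
  [0,3] PP   >
    [0,2] PP/N   >B
      [0,1] "sent" : PP/NP
      [1,2] "park" : NP/N
    [2,3] "near" : N
  [3,5] S\PP   <
    [3,4] "often" : N/S
    [4,5] "bone" : (S\PP)\(N/S)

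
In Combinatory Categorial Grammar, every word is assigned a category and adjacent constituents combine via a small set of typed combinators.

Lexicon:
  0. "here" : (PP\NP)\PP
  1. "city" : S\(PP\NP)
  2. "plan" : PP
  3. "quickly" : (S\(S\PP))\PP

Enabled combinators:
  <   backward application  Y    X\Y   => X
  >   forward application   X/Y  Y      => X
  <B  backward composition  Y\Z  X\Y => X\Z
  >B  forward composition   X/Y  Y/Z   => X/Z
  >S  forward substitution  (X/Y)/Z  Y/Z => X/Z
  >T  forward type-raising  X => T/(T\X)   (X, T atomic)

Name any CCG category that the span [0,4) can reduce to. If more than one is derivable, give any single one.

S

[0,4] S   <
  [0,2] S\PP   <B
    [0,1] "here" : (PP\NP)\PP
    [1,2] "city" : S\(PP\NP)
  [2,4] S\(S\PP)   <
    [2,3] "plan" : PP
    [3,4] "quickly" : (S\(S\PP))\PP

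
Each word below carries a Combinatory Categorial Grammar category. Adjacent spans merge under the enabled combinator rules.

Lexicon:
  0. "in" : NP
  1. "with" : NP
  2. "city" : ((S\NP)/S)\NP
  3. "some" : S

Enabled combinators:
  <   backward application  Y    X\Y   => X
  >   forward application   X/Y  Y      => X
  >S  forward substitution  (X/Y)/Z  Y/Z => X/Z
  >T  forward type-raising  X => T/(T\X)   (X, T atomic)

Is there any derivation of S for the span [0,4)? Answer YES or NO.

[0,4] S   <
  [0,1] "in" : NP
  [1,4] S\NP   >
    [1,3] (S\NP)/S   <
      [1,2] "with" : NP
      [2,3] "city" : ((S\NP)/S)\NP
    [3,4] "some" : S

YES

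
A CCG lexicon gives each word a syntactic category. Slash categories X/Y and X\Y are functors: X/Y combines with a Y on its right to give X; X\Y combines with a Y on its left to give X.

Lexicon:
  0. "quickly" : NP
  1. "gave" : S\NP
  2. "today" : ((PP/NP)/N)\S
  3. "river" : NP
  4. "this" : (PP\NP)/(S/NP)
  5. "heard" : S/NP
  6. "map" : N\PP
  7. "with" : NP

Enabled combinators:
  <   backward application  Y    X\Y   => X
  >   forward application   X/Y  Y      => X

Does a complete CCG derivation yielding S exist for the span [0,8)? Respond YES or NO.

NO

NP S\NP ((PP/NP)/N)\S NP (PP\NP)/(S/NP) S/NP N\PP NP
CKY chart[0,8] = {PP}; S ∉ chart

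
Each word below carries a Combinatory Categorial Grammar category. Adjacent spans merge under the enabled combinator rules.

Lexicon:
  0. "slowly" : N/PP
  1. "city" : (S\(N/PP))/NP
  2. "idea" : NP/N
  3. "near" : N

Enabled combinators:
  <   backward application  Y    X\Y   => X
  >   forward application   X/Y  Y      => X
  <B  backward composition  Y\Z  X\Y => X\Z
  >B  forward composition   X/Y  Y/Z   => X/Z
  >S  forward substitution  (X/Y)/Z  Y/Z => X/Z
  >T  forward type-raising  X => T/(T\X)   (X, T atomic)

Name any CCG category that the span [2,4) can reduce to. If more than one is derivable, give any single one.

[0,4] S   <
  [0,1] "slowly" : N/PP
  [1,4] S\(N/PP)   >
    [1,2] "city" : (S\(N/PP))/NP
    [2,4] NP   >
      [2,3] "idea" : NP/N
      [3,4] "near" : N

NP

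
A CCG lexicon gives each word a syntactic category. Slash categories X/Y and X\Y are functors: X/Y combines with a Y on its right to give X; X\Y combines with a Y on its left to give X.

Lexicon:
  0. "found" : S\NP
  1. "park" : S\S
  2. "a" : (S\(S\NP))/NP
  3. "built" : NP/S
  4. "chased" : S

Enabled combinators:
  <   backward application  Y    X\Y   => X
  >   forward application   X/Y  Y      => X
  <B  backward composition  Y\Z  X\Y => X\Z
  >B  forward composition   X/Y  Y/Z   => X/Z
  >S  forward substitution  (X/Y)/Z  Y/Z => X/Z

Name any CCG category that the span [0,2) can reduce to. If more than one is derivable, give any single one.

[0,5] S   <
  [0,2] S\NP   <B
    [0,1] "found" : S\NP
    [1,2] "park" : S\S
  [2,5] S\(S\NP)   >
    [2,3] "a" : (S\(S\NP))/NP
    [3,5] NP   >
      [3,4] "built" : NP/S
      [4,5] "chased" : S

S\NP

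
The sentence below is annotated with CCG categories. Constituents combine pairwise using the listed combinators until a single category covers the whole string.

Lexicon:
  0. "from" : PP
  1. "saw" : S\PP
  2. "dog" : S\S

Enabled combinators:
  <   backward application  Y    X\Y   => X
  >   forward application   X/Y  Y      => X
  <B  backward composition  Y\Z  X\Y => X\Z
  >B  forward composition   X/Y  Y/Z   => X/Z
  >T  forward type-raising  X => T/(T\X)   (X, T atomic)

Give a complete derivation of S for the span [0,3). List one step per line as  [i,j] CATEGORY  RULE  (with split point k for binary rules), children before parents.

[0,1] PP  lex  "from"
[0,1] S/(S\PP)  >T
[1,2] S\PP  lex  "saw"
[2,3] S\S  lex  "dog"
[1,3] S\PP  <B  k=2
[0,3] S  >  k=1

[0,3] S   >
  [0,1] S/(S\PP)   >T
    [0,1] "from" : PP
  [1,3] S\PP   <B
    [1,2] "saw" : S\PP
    [2,3] "dog" : S\S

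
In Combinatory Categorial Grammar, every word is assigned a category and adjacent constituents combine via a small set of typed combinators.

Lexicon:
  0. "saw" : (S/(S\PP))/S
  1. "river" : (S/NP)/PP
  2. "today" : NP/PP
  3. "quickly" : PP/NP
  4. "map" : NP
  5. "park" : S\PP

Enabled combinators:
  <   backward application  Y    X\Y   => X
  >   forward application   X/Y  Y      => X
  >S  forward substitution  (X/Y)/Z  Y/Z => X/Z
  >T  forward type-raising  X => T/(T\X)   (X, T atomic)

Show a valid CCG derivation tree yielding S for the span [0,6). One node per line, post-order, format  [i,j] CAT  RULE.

[0,1] (S/(S\PP))/S  lex  "saw"
[1,2] (S/NP)/PP  lex  "river"
[2,3] NP/PP  lex  "today"
[1,3] S/PP  >S  k=2
[3,4] PP/NP  lex  "quickly"
[4,5] NP  lex  "map"
[3,5] PP  >  k=4
[1,5] S  >  k=3
[0,5] S/(S\PP)  >  k=1
[5,6] S\PP  lex  "park"
[0,6] S  >  k=5

[0,6] S   >
  [0,5] S/(S\PP)   >
    [0,1] "saw" : (S/(S\PP))/S
    [1,5] S   >
      [1,3] S/PP   >S
        [1,2] "river" : (S/NP)/PP
        [2,3] "today" : NP/PP
      [3,5] PP   >
        [3,4] "quickly" : PP/NP
        [4,5] "map" : NP
  [5,6] "park" : S\PP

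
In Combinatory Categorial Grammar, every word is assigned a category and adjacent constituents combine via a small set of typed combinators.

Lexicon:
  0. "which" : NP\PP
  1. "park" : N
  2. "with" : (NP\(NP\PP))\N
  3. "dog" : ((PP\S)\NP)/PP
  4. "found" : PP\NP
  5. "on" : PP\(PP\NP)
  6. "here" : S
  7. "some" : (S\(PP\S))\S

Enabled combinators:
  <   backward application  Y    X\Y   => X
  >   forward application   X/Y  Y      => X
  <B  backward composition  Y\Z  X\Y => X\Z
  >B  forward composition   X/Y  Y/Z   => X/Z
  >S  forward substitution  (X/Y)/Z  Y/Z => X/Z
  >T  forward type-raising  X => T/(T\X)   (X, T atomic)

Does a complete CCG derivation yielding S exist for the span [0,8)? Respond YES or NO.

YES

[0,8] S   <
  [0,3] NP   <
    [0,1] "which" : NP\PP
    [1,3] NP\(NP\PP)   <
      [1,2] "park" : N
      [2,3] "with" : (NP\(NP\PP))\N
  [3,8] S\NP   <B
    [3,6] (PP\S)\NP   >
      [3,4] "dog" : ((PP\S)\NP)/PP
      [4,6] PP   <
        [4,5] "found" : PP\NP
        [5,6] "on" : PP\(PP\NP)
    [6,8] S\(PP\S)   <
      [6,7] "here" : S
      [7,8] "some" : (S\(PP\S))\S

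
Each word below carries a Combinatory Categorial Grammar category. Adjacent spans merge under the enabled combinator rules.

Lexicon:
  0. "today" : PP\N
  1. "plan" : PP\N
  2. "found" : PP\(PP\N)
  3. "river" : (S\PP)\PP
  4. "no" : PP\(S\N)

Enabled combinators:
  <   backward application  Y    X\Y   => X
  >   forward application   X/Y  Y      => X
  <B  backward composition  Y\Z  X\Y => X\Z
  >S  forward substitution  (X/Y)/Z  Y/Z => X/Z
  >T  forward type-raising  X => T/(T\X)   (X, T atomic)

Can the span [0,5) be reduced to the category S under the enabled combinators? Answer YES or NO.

NO

PP\N PP\N PP\(PP\N) (S\PP)\PP PP\(S\N)
CKY chart[0,5] = {N/(N\PP), NP/(NP\PP), PP, PP/(PP\PP), S/(S\PP)}; S ∉ chart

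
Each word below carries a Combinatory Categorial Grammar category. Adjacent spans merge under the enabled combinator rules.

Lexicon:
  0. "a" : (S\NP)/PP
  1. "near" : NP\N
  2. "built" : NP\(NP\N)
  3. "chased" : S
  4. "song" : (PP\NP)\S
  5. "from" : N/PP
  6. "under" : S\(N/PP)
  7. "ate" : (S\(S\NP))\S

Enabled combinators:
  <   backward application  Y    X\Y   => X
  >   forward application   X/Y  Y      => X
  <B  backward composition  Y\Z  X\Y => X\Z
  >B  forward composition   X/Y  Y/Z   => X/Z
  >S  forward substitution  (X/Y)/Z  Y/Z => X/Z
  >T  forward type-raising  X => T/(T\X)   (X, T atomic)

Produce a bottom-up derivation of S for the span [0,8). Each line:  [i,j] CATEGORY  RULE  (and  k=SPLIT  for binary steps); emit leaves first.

[0,1] (S\NP)/PP  lex  "a"
[1,2] NP\N  lex  "near"
[2,3] NP\(NP\N)  lex  "built"
[1,3] NP  <  k=2
[3,4] S  lex  "chased"
[4,5] (PP\NP)\S  lex  "song"
[3,5] PP\NP  <  k=4
[1,5] PP  <  k=3
[0,5] S\NP  >  k=1
[5,6] N/PP  lex  "from"
[6,7] S\(N/PP)  lex  "under"
[5,7] S  <  k=6
[7,8] (S\(S\NP))\S  lex  "ate"
[5,8] S\(S\NP)  <  k=7
[0,8] S  <  k=5

[0,8] S   <
  [0,5] S\NP   >
    [0,1] "a" : (S\NP)/PP
    [1,5] PP   <
      [1,3] NP   <
        [1,2] "near" : NP\N
        [2,3] "built" : NP\(NP\N)
      [3,5] PP\NP   <
        [3,4] "chased" : S
        [4,5] "song" : (PP\NP)\S
  [5,8] S\(S\NP)   <
    [5,7] S   <
      [5,6] "from" : N/PP
      [6,7] "under" : S\(N/PP)
    [7,8] "ate" : (S\(S\NP))\S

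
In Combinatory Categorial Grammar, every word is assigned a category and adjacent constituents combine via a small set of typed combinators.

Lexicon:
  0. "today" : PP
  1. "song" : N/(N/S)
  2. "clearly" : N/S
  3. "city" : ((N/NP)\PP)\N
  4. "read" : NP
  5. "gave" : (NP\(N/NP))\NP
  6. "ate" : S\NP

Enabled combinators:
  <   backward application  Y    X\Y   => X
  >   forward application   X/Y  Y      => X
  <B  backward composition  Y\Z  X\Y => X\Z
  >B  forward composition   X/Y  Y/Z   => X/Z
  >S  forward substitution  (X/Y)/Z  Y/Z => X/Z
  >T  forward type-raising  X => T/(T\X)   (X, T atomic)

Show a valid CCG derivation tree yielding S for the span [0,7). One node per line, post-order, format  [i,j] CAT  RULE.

[0,1] PP  lex  "today"
[1,2] N/(N/S)  lex  "song"
[2,3] N/S  lex  "clearly"
[1,3] N  >  k=2
[3,4] ((N/NP)\PP)\N  lex  "city"
[1,4] (N/NP)\PP  <  k=3
[4,5] NP  lex  "read"
[5,6] (NP\(N/NP))\NP  lex  "gave"
[4,6] NP\(N/NP)  <  k=5
[1,6] NP\PP  <B  k=4
[6,7] S\NP  lex  "ate"
[1,7] S\PP  <B  k=6
[0,7] S  <  k=1

[0,7] S   <
  [0,1] "today" : PP
  [1,7] S\PP   <B
    [1,6] NP\PP   <B
      [1,4] (N/NP)\PP   <
        [1,3] N   >
          [1,2] "song" : N/(N/S)
          [2,3] "clearly" : N/S
        [3,4] "city" : ((N/NP)\PP)\N
      [4,6] NP\(N/NP)   <
        [4,5] "read" : NP
        [5,6] "gave" : (NP\(N/NP))\NP
    [6,7] "ate" : S\NP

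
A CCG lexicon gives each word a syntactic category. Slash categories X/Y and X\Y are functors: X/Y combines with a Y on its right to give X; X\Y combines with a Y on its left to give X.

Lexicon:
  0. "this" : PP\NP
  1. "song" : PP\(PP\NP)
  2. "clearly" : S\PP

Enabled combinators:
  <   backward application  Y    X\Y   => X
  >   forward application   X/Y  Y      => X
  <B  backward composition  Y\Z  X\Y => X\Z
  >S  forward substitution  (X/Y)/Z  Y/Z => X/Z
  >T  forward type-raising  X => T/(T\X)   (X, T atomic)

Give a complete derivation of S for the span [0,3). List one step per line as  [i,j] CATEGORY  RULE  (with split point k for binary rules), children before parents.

[0,1] PP\NP  lex  "this"
[1,2] PP\(PP\NP)  lex  "song"
[0,2] PP  <  k=1
[2,3] S\PP  lex  "clearly"
[0,3] S  <  k=2

[0,3] S   <
  [0,2] PP   <
    [0,1] "this" : PP\NP
    [1,2] "song" : PP\(PP\NP)
  [2,3] "clearly" : S\PP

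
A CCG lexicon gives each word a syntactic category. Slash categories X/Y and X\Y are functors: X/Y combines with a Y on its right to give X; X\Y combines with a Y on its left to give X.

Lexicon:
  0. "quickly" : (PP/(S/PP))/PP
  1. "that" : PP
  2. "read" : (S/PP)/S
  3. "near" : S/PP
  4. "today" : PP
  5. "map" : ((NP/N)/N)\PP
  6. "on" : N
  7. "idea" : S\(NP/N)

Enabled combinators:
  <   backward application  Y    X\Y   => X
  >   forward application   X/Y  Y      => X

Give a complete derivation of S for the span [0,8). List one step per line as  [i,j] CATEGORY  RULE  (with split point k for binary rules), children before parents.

[0,8] S   <
  [0,7] NP/N   >
    [0,6] (NP/N)/N   <
      [0,5] PP   >
        [0,2] PP/(S/PP)   >
          [0,1] "quickly" : (PP/(S/PP))/PP
          [1,2] "that" : PP
        [2,5] S/PP   >
          [2,3] "read" : (S/PP)/S
          [3,5] S   >
            [3,4] "near" : S/PP
            [4,5] "today" : PP
      [5,6] "map" : ((NP/N)/N)\PP
    [6,7] "on" : N
  [7,8] "idea" : S\(NP/N)

[0,1] (PP/(S/PP))/PP  lex  "quickly"
[1,2] PP  lex  "that"
[0,2] PP/(S/PP)  >  k=1
[2,3] (S/PP)/S  lex  "read"
[3,4] S/PP  lex  "near"
[4,5] PP  lex  "today"
[3,5] S  >  k=4
[2,5] S/PP  >  k=3
[0,5] PP  >  k=2
[5,6] ((NP/N)/N)\PP  lex  "map"
[0,6] (NP/N)/N  <  k=5
[6,7] N  lex  "on"
[0,7] NP/N  >  k=6
[7,8] S\(NP/N)  lex  "idea"
[0,8] S  <  k=7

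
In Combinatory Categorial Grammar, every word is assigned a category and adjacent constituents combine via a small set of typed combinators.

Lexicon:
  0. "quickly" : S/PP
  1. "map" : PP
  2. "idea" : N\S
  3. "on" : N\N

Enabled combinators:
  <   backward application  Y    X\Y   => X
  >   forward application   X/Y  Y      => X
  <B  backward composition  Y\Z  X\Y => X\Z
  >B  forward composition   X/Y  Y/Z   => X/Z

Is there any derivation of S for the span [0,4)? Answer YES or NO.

NO

S/PP PP N\S N\N
CKY chart[0,4] = {N}; S ∉ chart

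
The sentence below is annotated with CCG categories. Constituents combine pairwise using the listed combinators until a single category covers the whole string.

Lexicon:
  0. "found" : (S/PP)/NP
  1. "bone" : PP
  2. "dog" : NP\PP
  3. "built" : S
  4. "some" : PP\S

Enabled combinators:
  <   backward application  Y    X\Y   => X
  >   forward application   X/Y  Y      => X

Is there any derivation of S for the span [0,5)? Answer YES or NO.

[0,5] S   >
  [0,3] S/PP   >
    [0,1] "found" : (S/PP)/NP
    [1,3] NP   <
      [1,2] "bone" : PP
      [2,3] "dog" : NP\PP
  [3,5] PP   <
    [3,4] "built" : S
    [4,5] "some" : PP\S

YES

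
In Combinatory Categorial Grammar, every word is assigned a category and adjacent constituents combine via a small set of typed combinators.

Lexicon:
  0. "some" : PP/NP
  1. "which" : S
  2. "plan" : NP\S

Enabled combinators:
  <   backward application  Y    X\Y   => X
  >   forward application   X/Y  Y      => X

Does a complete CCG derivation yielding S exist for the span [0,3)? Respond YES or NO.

PP/NP S NP\S
CKY chart[0,3] = {PP}; S ∉ chart

NO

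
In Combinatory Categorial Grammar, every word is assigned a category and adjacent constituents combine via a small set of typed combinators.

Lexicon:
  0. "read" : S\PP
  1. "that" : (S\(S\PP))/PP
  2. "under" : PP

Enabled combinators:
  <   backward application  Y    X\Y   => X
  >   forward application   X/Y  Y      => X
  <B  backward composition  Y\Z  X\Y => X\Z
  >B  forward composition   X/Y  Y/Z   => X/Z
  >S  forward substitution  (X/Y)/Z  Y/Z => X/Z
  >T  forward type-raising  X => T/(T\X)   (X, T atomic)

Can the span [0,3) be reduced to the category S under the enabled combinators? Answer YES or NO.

[0,3] S   <
  [0,1] "read" : S\PP
  [1,3] S\(S\PP)   >
    [1,2] "that" : (S\(S\PP))/PP
    [2,3] "under" : PP

YES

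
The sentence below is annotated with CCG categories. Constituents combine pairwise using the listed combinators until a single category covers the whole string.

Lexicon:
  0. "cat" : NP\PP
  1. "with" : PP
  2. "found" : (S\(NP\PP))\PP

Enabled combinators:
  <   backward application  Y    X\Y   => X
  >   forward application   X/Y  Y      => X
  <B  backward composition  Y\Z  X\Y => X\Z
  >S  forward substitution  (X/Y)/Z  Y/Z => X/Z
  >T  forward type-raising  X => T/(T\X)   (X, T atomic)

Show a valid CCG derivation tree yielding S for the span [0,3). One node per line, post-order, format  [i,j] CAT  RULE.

[0,3] S   <
  [0,1] "cat" : NP\PP
  [1,3] S\(NP\PP)   <
    [1,2] "with" : PP
    [2,3] "found" : (S\(NP\PP))\PP

[0,1] NP\PP  lex  "cat"
[1,2] PP  lex  "with"
[2,3] (S\(NP\PP))\PP  lex  "found"
[1,3] S\(NP\PP)  <  k=2
[0,3] S  <  k=1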